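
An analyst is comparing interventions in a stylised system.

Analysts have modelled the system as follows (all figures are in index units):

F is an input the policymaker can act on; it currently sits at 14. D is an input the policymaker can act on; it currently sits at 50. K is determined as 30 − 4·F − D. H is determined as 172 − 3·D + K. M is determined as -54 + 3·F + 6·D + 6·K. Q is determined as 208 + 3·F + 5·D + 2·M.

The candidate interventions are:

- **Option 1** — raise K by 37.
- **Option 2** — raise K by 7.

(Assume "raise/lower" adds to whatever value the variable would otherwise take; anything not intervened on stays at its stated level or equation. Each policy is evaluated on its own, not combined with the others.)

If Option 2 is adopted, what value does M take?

-126

Option 2 (K + 7):
  F = 14
  D = 50
  K = 30 − 4·14 − 50 (+7 from intervention) = -69
  M = -54 + 3·14 + 6·50 + 6·(-69) = -126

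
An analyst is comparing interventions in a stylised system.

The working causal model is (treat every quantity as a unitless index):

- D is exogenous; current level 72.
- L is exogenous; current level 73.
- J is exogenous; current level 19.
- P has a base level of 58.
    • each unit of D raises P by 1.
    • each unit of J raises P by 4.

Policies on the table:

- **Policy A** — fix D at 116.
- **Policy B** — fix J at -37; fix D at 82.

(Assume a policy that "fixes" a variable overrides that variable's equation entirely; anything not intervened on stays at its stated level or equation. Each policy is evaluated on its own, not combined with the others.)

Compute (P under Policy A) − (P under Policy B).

Policy A (D := 116):
  D = 116
  J = 19
  P = 58 + 116 + 4·19 = 250
Policy B (J := -37, D := 82):
  D = 82
  J = -37
  P = 58 + 82 + 4·(-37) = -8
P: 250 − (-8) = 258

258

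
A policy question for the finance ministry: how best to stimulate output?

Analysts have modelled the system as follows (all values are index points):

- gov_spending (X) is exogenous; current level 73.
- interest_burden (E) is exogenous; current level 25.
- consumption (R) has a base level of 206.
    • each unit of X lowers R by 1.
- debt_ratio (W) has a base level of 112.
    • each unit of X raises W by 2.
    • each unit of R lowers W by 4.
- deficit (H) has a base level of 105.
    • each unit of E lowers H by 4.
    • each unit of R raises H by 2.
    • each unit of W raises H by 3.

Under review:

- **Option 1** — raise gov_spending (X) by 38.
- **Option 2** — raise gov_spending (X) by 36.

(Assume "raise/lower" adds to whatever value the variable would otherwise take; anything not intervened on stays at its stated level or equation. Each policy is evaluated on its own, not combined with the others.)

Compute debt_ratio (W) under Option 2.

Option 2 (X + 36):
  X = 73 + 36 = 109
  R = 206 − 109 = 97
  W = 112 + 2·109 − 4·97 = -58

-58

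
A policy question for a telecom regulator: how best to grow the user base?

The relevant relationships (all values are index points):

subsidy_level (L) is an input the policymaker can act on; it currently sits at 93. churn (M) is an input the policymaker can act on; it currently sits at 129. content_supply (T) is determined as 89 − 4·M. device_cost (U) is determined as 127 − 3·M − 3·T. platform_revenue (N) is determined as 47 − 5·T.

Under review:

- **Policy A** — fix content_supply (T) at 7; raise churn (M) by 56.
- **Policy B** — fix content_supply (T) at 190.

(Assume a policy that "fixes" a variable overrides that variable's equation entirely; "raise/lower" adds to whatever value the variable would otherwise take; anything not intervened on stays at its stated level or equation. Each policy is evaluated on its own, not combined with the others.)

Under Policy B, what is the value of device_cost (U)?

Policy B (T := 190):
  M = 129
  T = 190
  U = 127 − 3·129 − 3·190 = -830

-830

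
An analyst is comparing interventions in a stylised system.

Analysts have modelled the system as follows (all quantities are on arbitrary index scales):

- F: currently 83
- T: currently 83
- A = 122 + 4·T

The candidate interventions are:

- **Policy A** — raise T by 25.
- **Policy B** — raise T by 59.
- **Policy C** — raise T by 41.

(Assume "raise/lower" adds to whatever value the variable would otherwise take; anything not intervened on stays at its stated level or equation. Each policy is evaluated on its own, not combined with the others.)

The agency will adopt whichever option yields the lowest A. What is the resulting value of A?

554

Policy A (T + 25):
  T = 83 + 25 = 108
  A = 122 + 4·108 = 554
Policy B (T + 59):
  T = 83 + 59 = 142
  A = 122 + 4·142 = 690
Policy C (T + 41):
  T = 83 + 41 = 124
  A = 122 + 4·124 = 618
Comparing — Policy A: A=554, Policy B: A=690, Policy C: A=618. Lowest is 554 (Policy A).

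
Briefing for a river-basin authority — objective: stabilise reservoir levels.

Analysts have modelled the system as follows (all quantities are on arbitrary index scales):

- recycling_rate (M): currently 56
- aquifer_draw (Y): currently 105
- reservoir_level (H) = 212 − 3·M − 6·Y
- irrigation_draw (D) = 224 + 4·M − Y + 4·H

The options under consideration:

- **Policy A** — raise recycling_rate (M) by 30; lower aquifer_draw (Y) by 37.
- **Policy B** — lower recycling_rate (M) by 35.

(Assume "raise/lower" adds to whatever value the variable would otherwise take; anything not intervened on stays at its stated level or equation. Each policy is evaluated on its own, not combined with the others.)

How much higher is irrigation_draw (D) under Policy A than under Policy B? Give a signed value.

405

Policy A (M + 30, Y − 37):
  M = 56 + 30 = 86
  Y = 105 − 37 = 68
  H = 212 − 3·86 − 6·68 = -454
  D = 224 + 4·86 − 68 + 4·(-454) = -1316
Policy B (M − 35):
  M = 56 − 35 = 21
  Y = 105
  H = 212 − 3·21 − 6·105 = -481
  D = 224 + 4·21 − 105 + 4·(-481) = -1721
D: -1316 − (-1721) = 405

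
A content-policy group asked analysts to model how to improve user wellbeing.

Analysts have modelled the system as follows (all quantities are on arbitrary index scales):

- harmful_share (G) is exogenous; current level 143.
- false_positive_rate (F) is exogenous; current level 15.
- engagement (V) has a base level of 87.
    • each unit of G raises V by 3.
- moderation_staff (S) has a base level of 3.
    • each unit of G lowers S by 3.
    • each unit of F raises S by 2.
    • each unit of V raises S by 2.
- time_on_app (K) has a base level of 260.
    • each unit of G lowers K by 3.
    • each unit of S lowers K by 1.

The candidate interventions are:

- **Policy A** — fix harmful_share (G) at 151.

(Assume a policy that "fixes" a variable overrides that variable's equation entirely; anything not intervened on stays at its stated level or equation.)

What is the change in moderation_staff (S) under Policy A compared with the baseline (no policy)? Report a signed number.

Baseline:
  G = 143
  F = 15
  V = 87 + 3·143 = 516
  S = 3 − 3·143 + 2·15 + 2·516 = 636
Policy A (G := 151):
  G = 151
  F = 15
  V = 87 + 3·151 = 540
  S = 3 − 3·151 + 2·15 + 2·540 = 660
Change in S: 660 − 636 = 24

24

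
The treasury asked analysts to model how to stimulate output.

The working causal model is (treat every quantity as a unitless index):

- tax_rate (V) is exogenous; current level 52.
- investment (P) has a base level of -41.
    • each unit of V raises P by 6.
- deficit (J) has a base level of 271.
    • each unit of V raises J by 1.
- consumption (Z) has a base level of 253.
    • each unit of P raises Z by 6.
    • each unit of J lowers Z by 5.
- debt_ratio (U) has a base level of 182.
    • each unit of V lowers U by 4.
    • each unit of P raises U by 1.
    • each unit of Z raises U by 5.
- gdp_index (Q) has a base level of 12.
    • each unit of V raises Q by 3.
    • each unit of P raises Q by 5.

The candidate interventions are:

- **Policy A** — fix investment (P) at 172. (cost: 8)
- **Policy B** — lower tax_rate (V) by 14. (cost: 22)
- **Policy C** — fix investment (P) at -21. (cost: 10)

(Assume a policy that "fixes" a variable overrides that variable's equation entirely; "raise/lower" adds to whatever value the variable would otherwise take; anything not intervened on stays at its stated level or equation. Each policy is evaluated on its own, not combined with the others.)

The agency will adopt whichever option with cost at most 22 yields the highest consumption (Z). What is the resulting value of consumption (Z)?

-170

Policy A (P := 172):
  V = 52
  P = 172
  J = 271 + 52 = 323
  Z = 253 + 6·172 − 5·323 = -330
Policy B (V − 14):
  V = 52 − 14 = 38
  P = -41 + 6·38 = 187
  J = 271 + 38 = 309
  Z = 253 + 6·187 − 5·309 = -170
Policy C (P := -21):
  V = 52
  P = -21
  J = 271 + 52 = 323
  Z = 253 + 6·(-21) − 5·323 = -1488
Comparing — Policy A: Z=-330, Policy B: Z=-170, Policy C: Z=-1488. Highest is -170 (Policy B).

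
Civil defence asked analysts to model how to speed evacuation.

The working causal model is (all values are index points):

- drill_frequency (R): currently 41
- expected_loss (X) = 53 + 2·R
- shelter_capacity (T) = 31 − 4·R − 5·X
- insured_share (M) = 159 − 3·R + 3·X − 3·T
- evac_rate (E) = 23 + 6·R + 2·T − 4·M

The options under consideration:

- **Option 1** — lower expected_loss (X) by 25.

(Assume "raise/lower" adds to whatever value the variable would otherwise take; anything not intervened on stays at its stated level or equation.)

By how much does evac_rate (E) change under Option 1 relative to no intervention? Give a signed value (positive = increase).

Baseline:
  R = 41
  X = 53 + 2·41 = 135
  T = 31 − 4·41 − 5·135 = -808
  M = 159 − 3·41 + 3·135 − 3·(-808) = 2865
  E = 23 + 6·41 + 2·(-808) − 4·2865 = -12807
Option 1 (X − 25):
  R = 41
  X = 53 + 2·41 (−25 from intervention) = 110
  T = 31 − 4·41 − 5·110 = -683
  M = 159 − 3·41 + 3·110 − 3·(-683) = 2415
  E = 23 + 6·41 + 2·(-683) − 4·2415 = -10757
Change in E: -10757 − (-12807) = 2050

2050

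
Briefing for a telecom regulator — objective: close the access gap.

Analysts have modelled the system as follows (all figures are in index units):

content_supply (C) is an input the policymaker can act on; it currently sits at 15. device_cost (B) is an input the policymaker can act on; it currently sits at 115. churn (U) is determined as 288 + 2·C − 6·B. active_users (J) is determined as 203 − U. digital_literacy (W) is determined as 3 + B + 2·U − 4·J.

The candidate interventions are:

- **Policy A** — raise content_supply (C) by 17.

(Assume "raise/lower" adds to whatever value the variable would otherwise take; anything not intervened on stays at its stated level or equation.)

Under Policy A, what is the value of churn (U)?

Policy A (C + 17):
  C = 15 + 17 = 32
  B = 115
  U = 288 + 2·32 − 6·115 = -338

-338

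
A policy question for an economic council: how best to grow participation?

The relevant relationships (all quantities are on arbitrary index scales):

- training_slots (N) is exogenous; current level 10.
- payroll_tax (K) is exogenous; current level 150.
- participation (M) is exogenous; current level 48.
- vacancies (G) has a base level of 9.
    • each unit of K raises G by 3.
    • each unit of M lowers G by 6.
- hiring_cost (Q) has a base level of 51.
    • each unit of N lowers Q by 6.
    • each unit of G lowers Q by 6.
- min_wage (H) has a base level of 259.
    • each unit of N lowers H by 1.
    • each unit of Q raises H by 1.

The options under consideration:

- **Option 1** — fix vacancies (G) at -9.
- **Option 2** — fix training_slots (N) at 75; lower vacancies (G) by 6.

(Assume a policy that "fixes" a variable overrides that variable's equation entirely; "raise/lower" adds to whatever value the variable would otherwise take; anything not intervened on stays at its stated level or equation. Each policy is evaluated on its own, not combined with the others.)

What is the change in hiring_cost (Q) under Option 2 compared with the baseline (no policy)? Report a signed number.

Baseline:
  N = 10
  K = 150
  M = 48
  G = 9 + 3·150 − 6·48 = 171
  Q = 51 − 6·10 − 6·171 = -1035
Option 2 (N := 75, G − 6):
  N = 75
  K = 150
  M = 48
  G = 9 + 3·150 − 6·48 (−6 from intervention) = 165
  Q = 51 − 6·75 − 6·165 = -1389
Change in Q: -1389 − (-1035) = -354

-354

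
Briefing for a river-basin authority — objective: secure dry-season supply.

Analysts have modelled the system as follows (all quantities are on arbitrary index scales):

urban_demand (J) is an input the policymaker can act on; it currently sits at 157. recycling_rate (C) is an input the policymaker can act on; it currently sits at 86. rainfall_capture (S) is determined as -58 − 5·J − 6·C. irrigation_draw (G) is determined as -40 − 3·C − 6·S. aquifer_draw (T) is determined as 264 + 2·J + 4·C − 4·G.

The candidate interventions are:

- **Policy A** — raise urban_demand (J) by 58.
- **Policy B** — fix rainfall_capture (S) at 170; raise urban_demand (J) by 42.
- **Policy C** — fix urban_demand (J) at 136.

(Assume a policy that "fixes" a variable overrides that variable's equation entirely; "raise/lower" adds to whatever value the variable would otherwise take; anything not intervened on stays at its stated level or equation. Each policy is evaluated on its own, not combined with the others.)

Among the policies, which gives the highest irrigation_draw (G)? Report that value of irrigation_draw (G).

9596

Policy A (J + 58):
  J = 157 + 58 = 215
  C = 86
  S = -58 − 5·215 − 6·86 = -1649
  G = -40 − 3·86 − 6·(-1649) = 9596
Policy B (S := 170, J + 42):
  J = 157 + 42 = 199
  C = 86
  S = 170
  G = -40 − 3·86 − 6·170 = -1318
Policy C (J := 136):
  J = 136
  C = 86
  S = -58 − 5·136 − 6·86 = -1254
  G = -40 − 3·86 − 6·(-1254) = 7226
Comparing — Policy A: G=9596, Policy B: G=-1318, Policy C: G=7226. Highest is 9596 (Policy A).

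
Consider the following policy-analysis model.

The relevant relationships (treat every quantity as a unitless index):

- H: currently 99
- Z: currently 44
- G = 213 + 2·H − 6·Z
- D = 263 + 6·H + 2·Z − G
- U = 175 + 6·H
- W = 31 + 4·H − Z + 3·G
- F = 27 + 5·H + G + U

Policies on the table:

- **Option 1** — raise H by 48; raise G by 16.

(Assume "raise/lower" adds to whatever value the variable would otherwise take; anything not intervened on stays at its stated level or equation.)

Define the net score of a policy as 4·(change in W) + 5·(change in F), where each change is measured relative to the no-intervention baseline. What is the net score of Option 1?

5312

Baseline:
  H = 99
  Z = 44
  G = 213 + 2·99 − 6·44 = 147
  U = 175 + 6·99 = 769
  W = 31 + 4·99 − 44 + 3·147 = 824
  F = 27 + 5·99 + 147 + 769 = 1438
Option 1 (H + 48, G + 16):
  H = 99 + 48 = 147
  Z = 44
  G = 213 + 2·147 − 6·44 (+16 from intervention) = 259
  U = 175 + 6·147 = 1057
  W = 31 + 4·147 − 44 + 3·259 = 1352
  F = 27 + 5·147 + 259 + 1057 = 2078
ΔW = 1352 − 824 = 528; ΔF = 2078 − 1438 = 640
Score = 4·528 + 5·640 = 5312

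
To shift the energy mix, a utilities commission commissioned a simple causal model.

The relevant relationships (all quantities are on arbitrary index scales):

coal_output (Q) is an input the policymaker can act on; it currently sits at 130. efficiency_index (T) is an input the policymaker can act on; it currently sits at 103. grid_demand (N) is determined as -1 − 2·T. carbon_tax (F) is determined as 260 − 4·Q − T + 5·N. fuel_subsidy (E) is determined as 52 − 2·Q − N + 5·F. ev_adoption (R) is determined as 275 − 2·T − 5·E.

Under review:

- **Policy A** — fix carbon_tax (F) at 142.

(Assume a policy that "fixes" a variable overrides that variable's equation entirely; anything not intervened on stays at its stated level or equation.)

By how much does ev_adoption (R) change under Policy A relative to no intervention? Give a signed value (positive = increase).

-38500

Baseline:
  Q = 130
  T = 103
  N = -1 − 2·103 = -207
  F = 260 − 4·130 − 103 + 5·(-207) = -1398
  E = 52 − 2·130 − (-207) + 5·(-1398) = -6991
  R = 275 − 2·103 − 5·(-6991) = 35024
Policy A (F := 142):
  Q = 130
  T = 103
  N = -1 − 2·103 = -207
  F = 142
  E = 52 − 2·130 − (-207) + 5·142 = 709
  R = 275 − 2·103 − 5·709 = -3476
Change in R: -3476 − 35024 = -38500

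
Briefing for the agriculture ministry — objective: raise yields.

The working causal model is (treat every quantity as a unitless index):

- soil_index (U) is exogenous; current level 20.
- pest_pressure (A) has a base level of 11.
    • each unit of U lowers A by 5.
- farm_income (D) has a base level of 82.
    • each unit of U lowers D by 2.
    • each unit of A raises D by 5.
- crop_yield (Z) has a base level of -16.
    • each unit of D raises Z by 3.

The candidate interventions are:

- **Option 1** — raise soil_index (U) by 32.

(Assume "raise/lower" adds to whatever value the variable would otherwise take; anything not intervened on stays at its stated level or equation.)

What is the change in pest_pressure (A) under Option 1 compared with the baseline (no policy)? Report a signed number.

Baseline:
  U = 20
  A = 11 − 5·20 = -89
Option 1 (U + 32):
  U = 20 + 32 = 52
  A = 11 − 5·52 = -249
Change in A: -249 − (-89) = -160

-160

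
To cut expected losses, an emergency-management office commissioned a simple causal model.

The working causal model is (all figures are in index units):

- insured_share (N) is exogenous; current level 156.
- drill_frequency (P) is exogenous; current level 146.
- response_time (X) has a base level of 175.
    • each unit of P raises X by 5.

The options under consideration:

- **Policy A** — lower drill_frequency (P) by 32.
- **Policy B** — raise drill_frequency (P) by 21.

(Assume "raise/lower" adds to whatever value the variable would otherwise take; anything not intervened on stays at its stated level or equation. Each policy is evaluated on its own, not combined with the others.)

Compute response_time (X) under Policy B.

1010

Policy B (P + 21):
  P = 146 + 21 = 167
  X = 175 + 5·167 = 1010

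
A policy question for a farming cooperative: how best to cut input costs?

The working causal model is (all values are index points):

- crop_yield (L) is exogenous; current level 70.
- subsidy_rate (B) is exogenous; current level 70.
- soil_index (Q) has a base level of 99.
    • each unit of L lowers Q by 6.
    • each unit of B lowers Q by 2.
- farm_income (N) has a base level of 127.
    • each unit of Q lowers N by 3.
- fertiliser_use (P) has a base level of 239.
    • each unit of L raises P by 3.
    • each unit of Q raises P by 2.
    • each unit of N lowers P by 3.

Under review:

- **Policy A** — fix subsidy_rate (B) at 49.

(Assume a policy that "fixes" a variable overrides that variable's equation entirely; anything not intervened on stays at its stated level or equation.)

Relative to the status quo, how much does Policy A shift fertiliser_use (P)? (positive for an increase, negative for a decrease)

Baseline:
  L = 70
  B = 70
  Q = 99 − 6·70 − 2·70 = -461
  N = 127 − 3·(-461) = 1510
  P = 239 + 3·70 + 2·(-461) − 3·1510 = -5003
Policy A (B := 49):
  L = 70
  B = 49
  Q = 99 − 6·70 − 2·49 = -419
  N = 127 − 3·(-419) = 1384
  P = 239 + 3·70 + 2·(-419) − 3·1384 = -4541
Change in P: -4541 − (-5003) = 462

462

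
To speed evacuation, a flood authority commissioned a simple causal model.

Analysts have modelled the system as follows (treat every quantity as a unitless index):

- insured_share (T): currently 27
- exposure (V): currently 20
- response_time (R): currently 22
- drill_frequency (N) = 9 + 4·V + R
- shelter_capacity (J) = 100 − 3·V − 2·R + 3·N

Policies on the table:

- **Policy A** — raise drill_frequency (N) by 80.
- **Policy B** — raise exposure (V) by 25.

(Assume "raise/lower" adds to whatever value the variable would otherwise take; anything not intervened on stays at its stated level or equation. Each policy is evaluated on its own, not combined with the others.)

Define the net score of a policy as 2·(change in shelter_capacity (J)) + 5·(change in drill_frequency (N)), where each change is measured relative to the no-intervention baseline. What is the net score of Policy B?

Baseline:
  V = 20
  R = 22
  N = 9 + 4·20 + 22 = 111
  J = 100 − 3·20 − 2·22 + 3·111 = 329
Policy B (V + 25):
  V = 20 + 25 = 45
  R = 22
  N = 9 + 4·45 + 22 = 211
  J = 100 − 3·45 − 2·22 + 3·211 = 554
ΔJ = 554 − 329 = 225; ΔN = 211 − 111 = 100
Score = 2·225 + 5·100 = 950

950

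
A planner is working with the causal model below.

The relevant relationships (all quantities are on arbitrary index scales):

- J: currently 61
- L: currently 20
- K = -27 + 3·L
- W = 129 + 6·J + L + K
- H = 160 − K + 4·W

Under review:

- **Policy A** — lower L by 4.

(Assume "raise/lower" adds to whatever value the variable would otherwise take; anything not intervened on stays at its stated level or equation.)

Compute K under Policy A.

Policy A (L − 4):
  L = 20 − 4 = 16
  K = -27 + 3·16 = 21

21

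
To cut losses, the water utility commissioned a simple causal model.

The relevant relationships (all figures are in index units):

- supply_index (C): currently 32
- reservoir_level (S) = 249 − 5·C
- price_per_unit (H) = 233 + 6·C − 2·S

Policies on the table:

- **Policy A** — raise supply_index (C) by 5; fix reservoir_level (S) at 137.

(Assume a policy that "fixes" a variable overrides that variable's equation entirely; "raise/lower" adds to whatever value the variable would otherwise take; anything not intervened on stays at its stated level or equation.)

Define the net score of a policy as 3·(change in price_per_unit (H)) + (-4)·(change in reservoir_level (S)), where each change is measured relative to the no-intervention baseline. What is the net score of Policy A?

Baseline:
  C = 32
  S = 249 − 5·32 = 89
  H = 233 + 6·32 − 2·89 = 247
Policy A (C + 5, S := 137):
  C = 32 + 5 = 37
  S = 137
  H = 233 + 6·37 − 2·137 = 181
ΔH = 181 − 247 = -66; ΔS = 137 − 89 = 48
Score = 3·(-66) + (-4)·48 = -390

-390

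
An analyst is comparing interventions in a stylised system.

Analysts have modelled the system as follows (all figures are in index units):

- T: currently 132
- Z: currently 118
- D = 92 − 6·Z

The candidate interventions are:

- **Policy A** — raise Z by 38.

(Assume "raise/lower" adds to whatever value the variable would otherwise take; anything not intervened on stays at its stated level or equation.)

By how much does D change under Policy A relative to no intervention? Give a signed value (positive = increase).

-228

Baseline:
  Z = 118
  D = 92 − 6·118 = -616
Policy A (Z + 38):
  Z = 118 + 38 = 156
  D = 92 − 6·156 = -844
Change in D: -844 − (-616) = -228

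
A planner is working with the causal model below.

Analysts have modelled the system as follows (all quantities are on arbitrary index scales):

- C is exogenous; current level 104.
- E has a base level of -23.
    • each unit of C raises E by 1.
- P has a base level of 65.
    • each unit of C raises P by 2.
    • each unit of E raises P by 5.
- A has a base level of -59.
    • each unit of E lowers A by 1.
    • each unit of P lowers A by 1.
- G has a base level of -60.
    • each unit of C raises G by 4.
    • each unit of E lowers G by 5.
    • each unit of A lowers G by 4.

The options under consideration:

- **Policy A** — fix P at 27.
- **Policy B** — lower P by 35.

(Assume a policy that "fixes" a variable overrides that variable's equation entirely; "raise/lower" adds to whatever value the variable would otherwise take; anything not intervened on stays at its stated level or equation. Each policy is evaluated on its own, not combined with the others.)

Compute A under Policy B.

Policy B (P − 35):
  C = 104
  E = -23 + 104 = 81
  P = 65 + 2·104 + 5·81 (−35 from intervention) = 643
  A = -59 − 81 − 643 = -783

-783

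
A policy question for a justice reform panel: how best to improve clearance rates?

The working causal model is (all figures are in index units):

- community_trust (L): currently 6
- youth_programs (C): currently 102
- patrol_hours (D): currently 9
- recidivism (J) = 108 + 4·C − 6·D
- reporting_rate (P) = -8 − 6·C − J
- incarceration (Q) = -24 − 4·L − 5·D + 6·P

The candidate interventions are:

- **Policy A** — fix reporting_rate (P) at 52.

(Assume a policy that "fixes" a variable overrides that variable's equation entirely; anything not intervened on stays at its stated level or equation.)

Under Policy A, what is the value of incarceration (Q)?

Policy A (P := 52):
  L = 6
  C = 102
  D = 9
  J = 108 + 4·102 − 6·9 = 462
  P = 52
  Q = -24 − 4·6 − 5·9 + 6·52 = 219

219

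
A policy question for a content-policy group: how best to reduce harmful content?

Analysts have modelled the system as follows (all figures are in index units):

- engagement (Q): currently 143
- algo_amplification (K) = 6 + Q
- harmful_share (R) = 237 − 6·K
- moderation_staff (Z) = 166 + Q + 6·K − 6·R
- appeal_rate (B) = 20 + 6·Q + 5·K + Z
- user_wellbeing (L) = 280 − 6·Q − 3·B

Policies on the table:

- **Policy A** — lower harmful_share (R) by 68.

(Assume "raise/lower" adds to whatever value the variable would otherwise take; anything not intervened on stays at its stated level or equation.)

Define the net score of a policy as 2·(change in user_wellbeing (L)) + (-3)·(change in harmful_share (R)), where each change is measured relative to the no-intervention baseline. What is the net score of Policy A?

Baseline:
  Q = 143
  K = 6 + 143 = 149
  R = 237 − 6·149 = -657
  Z = 166 + 143 + 6·149 − 6·(-657) = 5145
  B = 20 + 6·143 + 5·149 + 5145 = 6768
  L = 280 − 6·143 − 3·6768 = -20882
Policy A (R − 68):
  Q = 143
  K = 6 + 143 = 149
  R = 237 − 6·149 (−68 from intervention) = -725
  Z = 166 + 143 + 6·149 − 6·(-725) = 5553
  B = 20 + 6·143 + 5·149 + 5553 = 7176
  L = 280 − 6·143 − 3·7176 = -22106
ΔL = -22106 − (-20882) = -1224; ΔR = -725 − (-657) = -68
Score = 2·(-1224) + (-3)·(-68) = -2244

-2244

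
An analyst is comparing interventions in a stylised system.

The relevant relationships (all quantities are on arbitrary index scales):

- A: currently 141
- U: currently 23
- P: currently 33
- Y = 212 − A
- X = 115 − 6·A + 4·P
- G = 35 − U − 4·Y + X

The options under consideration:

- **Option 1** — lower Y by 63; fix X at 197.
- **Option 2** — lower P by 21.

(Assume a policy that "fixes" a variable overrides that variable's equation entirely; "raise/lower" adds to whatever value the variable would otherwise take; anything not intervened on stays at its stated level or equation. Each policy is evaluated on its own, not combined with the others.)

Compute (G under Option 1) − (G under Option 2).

1132

Option 1 (Y − 63, X := 197):
  A = 141
  U = 23
  P = 33
  Y = 212 − 141 (−63 from intervention) = 8
  X = 197
  G = 35 − 23 − 4·8 + 197 = 177
Option 2 (P − 21):
  A = 141
  U = 23
  P = 33 − 21 = 12
  Y = 212 − 141 = 71
  X = 115 − 6·141 + 4·12 = -683
  G = 35 − 23 − 4·71 + (-683) = -955
G: 177 − (-955) = 1132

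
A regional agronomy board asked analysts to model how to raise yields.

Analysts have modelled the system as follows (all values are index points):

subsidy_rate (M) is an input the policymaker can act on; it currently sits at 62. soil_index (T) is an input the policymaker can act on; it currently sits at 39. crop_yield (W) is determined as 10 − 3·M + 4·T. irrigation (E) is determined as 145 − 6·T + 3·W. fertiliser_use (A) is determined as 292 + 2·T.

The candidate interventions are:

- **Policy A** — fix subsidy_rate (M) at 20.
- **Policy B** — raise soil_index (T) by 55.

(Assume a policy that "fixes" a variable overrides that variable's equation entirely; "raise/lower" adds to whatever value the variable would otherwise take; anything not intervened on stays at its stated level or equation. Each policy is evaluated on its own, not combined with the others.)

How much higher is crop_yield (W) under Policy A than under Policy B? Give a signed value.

Policy A (M := 20):
  M = 20
  T = 39
  W = 10 − 3·20 + 4·39 = 106
Policy B (T + 55):
  M = 62
  T = 39 + 55 = 94
  W = 10 − 3·62 + 4·94 = 200
W: 106 − 200 = -94

-94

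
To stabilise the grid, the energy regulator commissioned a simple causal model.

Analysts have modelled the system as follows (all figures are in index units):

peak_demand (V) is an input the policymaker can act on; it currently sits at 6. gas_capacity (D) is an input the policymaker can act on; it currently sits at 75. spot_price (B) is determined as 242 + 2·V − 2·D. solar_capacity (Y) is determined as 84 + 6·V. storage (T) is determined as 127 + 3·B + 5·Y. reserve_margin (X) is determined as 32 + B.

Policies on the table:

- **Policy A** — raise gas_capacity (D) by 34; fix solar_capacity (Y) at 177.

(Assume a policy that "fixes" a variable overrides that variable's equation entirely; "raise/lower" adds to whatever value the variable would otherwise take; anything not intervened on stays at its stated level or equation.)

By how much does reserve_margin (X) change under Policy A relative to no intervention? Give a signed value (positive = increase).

-68

Baseline:
  V = 6
  D = 75
  B = 242 + 2·6 − 2·75 = 104
  X = 32 + 104 = 136
Policy A (D + 34, Y := 177):
  V = 6
  D = 75 + 34 = 109
  B = 242 + 2·6 − 2·109 = 36
  X = 32 + 36 = 68
Change in X: 68 − 136 = -68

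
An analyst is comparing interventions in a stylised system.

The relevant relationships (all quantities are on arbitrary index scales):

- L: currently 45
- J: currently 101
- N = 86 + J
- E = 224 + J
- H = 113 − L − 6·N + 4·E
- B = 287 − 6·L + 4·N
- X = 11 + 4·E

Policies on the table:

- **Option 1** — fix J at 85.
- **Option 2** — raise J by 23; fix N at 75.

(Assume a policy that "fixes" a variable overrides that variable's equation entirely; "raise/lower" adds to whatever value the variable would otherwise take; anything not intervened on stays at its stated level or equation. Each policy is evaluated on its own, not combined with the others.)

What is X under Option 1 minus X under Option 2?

-156

Option 1 (J := 85):
  J = 85
  E = 224 + 85 = 309
  X = 11 + 4·309 = 1247
Option 2 (J + 23, N := 75):
  J = 101 + 23 = 124
  E = 224 + 124 = 348
  X = 11 + 4·348 = 1403
X: 1247 − 1403 = -156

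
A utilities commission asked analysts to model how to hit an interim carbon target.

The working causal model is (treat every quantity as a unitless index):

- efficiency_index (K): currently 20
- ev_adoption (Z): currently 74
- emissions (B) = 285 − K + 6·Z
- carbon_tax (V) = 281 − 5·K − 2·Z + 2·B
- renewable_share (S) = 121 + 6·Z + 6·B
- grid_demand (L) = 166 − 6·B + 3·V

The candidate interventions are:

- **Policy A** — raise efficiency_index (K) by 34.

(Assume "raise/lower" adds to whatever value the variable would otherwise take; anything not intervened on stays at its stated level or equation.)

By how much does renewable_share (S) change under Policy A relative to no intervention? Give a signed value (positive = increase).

-204

Baseline:
  K = 20
  Z = 74
  B = 285 − 20 + 6·74 = 709
  S = 121 + 6·74 + 6·709 = 4819
Policy A (K + 34):
  K = 20 + 34 = 54
  Z = 74
  B = 285 − 54 + 6·74 = 675
  S = 121 + 6·74 + 6·675 = 4615
Change in S: 4615 − 4819 = -204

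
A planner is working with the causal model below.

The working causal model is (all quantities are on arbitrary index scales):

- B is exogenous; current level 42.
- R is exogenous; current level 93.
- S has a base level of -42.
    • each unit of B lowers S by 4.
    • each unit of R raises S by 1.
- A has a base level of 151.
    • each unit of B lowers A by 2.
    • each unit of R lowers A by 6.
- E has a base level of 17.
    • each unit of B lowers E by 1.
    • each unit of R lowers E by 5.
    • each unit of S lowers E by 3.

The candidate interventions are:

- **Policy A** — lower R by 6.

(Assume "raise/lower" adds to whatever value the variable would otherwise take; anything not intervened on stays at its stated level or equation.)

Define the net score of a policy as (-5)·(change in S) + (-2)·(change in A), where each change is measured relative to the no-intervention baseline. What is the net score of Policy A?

-42

Baseline:
  B = 42
  R = 93
  S = -42 − 4·42 + 93 = -117
  A = 151 − 2·42 − 6·93 = -491
Policy A (R − 6):
  B = 42
  R = 93 − 6 = 87
  S = -42 − 4·42 + 87 = -123
  A = 151 − 2·42 − 6·87 = -455
ΔS = -123 − (-117) = -6; ΔA = -455 − (-491) = 36
Score = (-5)·(-6) + (-2)·36 = -42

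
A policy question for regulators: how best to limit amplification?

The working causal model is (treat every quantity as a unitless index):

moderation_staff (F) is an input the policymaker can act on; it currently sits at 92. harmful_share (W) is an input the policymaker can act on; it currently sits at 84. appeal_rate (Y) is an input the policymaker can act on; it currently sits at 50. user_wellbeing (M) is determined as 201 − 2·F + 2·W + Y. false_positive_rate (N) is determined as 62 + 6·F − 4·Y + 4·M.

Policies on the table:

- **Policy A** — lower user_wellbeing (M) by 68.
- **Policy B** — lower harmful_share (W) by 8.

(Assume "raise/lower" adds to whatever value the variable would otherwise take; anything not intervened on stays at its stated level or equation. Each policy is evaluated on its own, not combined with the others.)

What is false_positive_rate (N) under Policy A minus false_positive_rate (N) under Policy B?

-208

Policy A (M − 68):
  F = 92
  W = 84
  Y = 50
  M = 201 − 2·92 + 2·84 + 50 (−68 from intervention) = 167
  N = 62 + 6·92 − 4·50 + 4·167 = 1082
Policy B (W − 8):
  F = 92
  W = 84 − 8 = 76
  Y = 50
  M = 201 − 2·92 + 2·76 + 50 = 219
  N = 62 + 6·92 − 4·50 + 4·219 = 1290
N: 1082 − 1290 = -208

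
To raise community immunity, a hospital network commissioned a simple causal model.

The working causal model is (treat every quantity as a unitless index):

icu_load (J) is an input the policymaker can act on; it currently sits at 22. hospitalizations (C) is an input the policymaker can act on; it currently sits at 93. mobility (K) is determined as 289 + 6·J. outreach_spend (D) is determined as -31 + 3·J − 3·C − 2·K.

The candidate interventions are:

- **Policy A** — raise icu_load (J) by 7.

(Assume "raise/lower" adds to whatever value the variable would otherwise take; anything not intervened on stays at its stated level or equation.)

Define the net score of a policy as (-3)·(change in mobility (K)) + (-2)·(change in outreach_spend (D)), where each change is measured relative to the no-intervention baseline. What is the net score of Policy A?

0

Baseline:
  J = 22
  C = 93
  K = 289 + 6·22 = 421
  D = -31 + 3·22 − 3·93 − 2·421 = -1086
Policy A (J + 7):
  J = 22 + 7 = 29
  C = 93
  K = 289 + 6·29 = 463
  D = -31 + 3·29 − 3·93 − 2·463 = -1149
ΔK = 463 − 421 = 42; ΔD = -1149 − (-1086) = -63
Score = (-3)·42 + (-2)·(-63) = 0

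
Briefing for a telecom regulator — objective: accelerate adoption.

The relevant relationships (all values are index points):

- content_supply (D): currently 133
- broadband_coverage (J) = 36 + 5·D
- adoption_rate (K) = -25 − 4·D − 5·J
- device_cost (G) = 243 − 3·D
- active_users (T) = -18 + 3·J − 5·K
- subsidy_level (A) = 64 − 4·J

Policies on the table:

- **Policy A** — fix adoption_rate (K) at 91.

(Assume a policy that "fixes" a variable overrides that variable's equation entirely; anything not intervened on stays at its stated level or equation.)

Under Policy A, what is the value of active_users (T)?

1630

Policy A (K := 91):
  D = 133
  J = 36 + 5·133 = 701
  K = 91
  T = -18 + 3·701 − 5·91 = 1630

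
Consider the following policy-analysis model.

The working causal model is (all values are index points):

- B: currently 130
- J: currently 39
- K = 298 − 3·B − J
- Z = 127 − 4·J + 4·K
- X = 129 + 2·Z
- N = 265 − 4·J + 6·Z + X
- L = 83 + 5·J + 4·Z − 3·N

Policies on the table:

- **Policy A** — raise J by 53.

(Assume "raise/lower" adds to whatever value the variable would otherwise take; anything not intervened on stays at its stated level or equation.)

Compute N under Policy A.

Policy A (J + 53):
  B = 130
  J = 39 + 53 = 92
  K = 298 − 3·130 − 92 = -184
  Z = 127 − 4·92 + 4·(-184) = -977
  X = 129 + 2·(-977) = -1825
  N = 265 − 4·92 + 6·(-977) + (-1825) = -7790

-7790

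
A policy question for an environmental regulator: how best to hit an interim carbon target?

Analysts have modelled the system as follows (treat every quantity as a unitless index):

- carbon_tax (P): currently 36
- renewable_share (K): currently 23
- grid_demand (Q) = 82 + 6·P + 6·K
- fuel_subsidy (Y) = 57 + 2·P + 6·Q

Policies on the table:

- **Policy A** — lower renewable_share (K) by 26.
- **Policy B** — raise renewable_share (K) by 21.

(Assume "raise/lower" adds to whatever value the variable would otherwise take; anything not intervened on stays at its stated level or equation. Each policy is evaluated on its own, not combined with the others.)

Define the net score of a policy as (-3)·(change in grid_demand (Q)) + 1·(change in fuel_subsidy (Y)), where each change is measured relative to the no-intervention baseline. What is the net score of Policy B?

378

Baseline:
  P = 36
  K = 23
  Q = 82 + 6·36 + 6·23 = 436
  Y = 57 + 2·36 + 6·436 = 2745
Policy B (K + 21):
  P = 36
  K = 23 + 21 = 44
  Q = 82 + 6·36 + 6·44 = 562
  Y = 57 + 2·36 + 6·562 = 3501
ΔQ = 562 − 436 = 126; ΔY = 3501 − 2745 = 756
Score = (-3)·126 + 1·756 = 378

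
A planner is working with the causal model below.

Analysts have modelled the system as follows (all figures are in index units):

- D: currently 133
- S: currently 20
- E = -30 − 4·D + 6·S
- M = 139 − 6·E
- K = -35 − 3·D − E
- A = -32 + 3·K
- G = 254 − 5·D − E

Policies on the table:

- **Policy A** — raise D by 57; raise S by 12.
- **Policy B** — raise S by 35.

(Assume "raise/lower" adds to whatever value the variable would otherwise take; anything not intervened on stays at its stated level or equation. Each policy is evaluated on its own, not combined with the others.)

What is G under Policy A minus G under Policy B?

81

Policy A (D + 57, S + 12):
  D = 133 + 57 = 190
  S = 20 + 12 = 32
  E = -30 − 4·190 + 6·32 = -598
  G = 254 − 5·190 − (-598) = -98
Policy B (S + 35):
  D = 133
  S = 20 + 35 = 55
  E = -30 − 4·133 + 6·55 = -232
  G = 254 − 5·133 − (-232) = -179
G: -98 − (-179) = 81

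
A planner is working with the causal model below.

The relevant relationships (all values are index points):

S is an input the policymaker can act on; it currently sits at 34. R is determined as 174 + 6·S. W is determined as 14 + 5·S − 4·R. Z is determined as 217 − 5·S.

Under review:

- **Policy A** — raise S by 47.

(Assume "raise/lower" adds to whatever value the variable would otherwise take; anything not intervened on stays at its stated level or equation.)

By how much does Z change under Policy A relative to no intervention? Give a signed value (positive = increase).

-235

Baseline:
  S = 34
  Z = 217 − 5·34 = 47
Policy A (S + 47):
  S = 34 + 47 = 81
  Z = 217 − 5·81 = -188
Change in Z: -188 − 47 = -235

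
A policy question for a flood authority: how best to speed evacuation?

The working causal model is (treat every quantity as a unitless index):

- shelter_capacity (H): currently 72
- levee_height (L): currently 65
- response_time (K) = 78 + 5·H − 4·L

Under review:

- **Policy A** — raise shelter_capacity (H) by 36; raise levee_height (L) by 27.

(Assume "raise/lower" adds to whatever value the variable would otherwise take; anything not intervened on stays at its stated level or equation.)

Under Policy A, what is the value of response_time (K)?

250

Policy A (H + 36, L + 27):
  H = 72 + 36 = 108
  L = 65 + 27 = 92
  K = 78 + 5·108 − 4·92 = 250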